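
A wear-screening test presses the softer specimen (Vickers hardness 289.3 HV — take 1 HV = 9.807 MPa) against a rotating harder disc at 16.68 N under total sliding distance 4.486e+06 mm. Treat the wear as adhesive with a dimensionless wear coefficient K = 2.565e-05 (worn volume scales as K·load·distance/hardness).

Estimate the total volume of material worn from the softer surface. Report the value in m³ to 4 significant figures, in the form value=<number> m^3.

value=6.765e-10 m^3

Quoted intermediates are rounded. The algebra maintains full precision. Rounded just once, at 4 significant figures.
Convert: Distance L = 4.486e+06 mm = 4486 m.
Convert: Hardness H = 289.3 HV × 9.807 MPa/HV = 2837 MPa = 2.837e+09 Pa.
Working in SI base units: W = 16.68 N, H = 2.837e+09 Pa, K = 2.565e-05.
Wear volume V = K·W·L/H = 2.565e-05 · 16.68 · 4486 / 2.837e+09 = 6.765e-10 m³.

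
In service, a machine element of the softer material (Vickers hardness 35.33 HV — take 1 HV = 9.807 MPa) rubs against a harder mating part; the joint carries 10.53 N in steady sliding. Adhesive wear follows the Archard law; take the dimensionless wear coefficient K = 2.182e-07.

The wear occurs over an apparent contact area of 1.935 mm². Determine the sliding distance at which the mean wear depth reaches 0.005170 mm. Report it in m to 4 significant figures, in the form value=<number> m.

Each operation runs at full precision — quoted intermediates are rounded; rounded once at the end, at four significant digits.
Convert: Hardness H = 35.33 HV × 9.807 MPa/HV = 346.5 MPa = 3.465e+08 Pa.
Convert: Contact area A = 1.935 mm² = 1.935e-06 m².
Convert: Depth limit h_lim = 0.005170 mm = 5.170e-06 m.
Expressed in SI base units: W = 10.53 N, H = 3.465e+08 Pa, K = 2.182e-07.
Permissible volume V_lim = h_lim·A = 5.170e-06 · 1.935e-06 = 1.000e-11 m³.
Sliding life L = V_lim·H/(K·W) = 1.000e-11 · 3.465e+08 / (2.182e-07 · 10.53) = 1509 m.

value=1509 m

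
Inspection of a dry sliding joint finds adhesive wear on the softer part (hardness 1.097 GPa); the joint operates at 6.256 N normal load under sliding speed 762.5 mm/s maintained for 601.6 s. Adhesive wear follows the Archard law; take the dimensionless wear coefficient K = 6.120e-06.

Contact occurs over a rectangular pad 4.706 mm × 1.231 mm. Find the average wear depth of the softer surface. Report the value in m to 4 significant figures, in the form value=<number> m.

Intermediate values are shown rounded; the algebra carries full float precision; one final rounding, at 4 significant figures.
Convert: Sliding speed v = 762.5 mm/s = 0.7625 m/s. Distance covered L = v·t = 0.7625 m/s × 601.6 s = 458.7 m.
Convert: Hardness H = 1.097 GPa = 1.097e+09 Pa.
Convert: Pad sides 4.706 mm × 1.231 mm = 0.004706 m × 0.001231 m. Contact area A = 0.004706 m × 0.001231 m = 5.793e-06 m².
Working in SI base units: W = 6.256 N, H = 1.097e+09 Pa, K = 6.120e-06.
Apply Archard: V = K·W·L/H = 6.120e-06 · 6.256 · 458.7 / 1.097e+09 = 1.601e-11 m³.
Wear depth h = V/A = 1.601e-11 / 5.793e-06 = 2.764e-06 m.

value=2.764e-06 m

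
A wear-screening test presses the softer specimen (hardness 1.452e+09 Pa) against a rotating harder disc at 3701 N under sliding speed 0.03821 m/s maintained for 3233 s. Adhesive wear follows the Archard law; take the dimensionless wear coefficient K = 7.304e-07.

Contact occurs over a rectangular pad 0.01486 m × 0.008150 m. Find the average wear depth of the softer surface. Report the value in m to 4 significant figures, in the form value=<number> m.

Displayed values are rounded. All arithmetic holds full float precision; a single final rounding: 4 significant digits.
The distance L = v·t = 0.03821 m/s × 3233 s = 123.5 m.
Contact area A = 0.01486 m × 0.008150 m = 1.211e-04 m².
In SI base units: W = 3701 N, H = 1.452e+09 Pa, K = 7.304e-07.
Apply Archard: V = K·W·L/H = 7.304e-07 · 3701 · 123.5 / 1.452e+09 = 2.300e-10 m³.
Average depth h = V/A = 2.300e-10 / 1.211e-04 = 1.899e-06 m.

value=1.899e-06 m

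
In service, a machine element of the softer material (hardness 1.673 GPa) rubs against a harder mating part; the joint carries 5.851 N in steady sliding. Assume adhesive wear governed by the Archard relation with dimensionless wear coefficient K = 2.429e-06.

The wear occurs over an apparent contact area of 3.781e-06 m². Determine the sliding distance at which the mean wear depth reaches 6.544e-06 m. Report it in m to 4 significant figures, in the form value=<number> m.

Intermediate values are shown rounded. The computation maintains full precision; one last rounding, at four significant figures.
Convert: Hardness H = 1.673 GPa = 1.673e+09 Pa.
In SI base units, W = 5.851 N, H = 1.673e+09 Pa, K = 2.429e-06.
Wearable volume V_lim = h_lim·A = 6.544e-06 · 3.781e-06 = 2.474e-11 m³.
Inverting, life L = V_lim·H/(K·W) = 2.474e-11 · 1.673e+09 / (2.429e-06 · 5.851) = 2913 m.

value=2913 m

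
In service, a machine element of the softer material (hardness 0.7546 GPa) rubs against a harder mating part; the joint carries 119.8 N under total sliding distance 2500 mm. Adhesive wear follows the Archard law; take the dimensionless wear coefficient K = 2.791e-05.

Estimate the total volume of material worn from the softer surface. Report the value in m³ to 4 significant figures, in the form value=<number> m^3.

Shown intermediates are rounded — the algebra runs at full precision; one last rounding: 4 significant digits.
The distance L = 2500 mm = 2.500 m.
Hardness H = 0.7546 GPa = 7.546e+08 Pa.
Restated in SI base units: W = 119.8 N, H = 7.546e+08 Pa, K = 2.791e-05.
The Archard volume V = K·W·L/H = 2.791e-05 · 119.8 · 2.500 / 7.546e+08 = 1.108e-11 m³.

value=1.108e-11 m^3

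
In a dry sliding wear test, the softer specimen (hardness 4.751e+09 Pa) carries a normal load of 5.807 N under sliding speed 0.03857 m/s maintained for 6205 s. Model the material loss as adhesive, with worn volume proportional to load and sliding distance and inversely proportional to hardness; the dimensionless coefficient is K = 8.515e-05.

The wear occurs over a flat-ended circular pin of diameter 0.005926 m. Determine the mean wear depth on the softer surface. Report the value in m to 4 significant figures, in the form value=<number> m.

value=9.031e-07 m

All working math runs at full precision. The intermediates are displayed rounded, and rounded once at the end: 4 significant digits.
Distance L = v·t = 0.03857 m/s × 6205 s = 239.3 m.
Contact area A = π·d²/4 = π·(0.005926 m)²/4 = 2.758e-05 m².
SI base units throughout: W = 5.807 N, H = 4.751e+09 Pa, K = 8.515e-05.
Archard volume V = K·W·L/H = 8.515e-05 · 5.807 · 239.3 / 4.751e+09 = 2.491e-11 m³.
Mean depth h = V/A = 2.491e-11 / 2.758e-05 = 9.031e-07 m.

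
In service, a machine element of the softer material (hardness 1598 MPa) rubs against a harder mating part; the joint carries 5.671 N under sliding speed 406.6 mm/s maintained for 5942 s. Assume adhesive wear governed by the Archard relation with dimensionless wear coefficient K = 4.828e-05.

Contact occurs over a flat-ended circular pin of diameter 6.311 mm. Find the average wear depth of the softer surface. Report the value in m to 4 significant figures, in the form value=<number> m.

Intermediate values are displayed rounded — all working math holds full precision; a lone final rounding, at 4 significant digits.
Sliding speed v = 406.6 mm/s = 0.4066 m/s. Distance covered L = v·t = 0.4066 m/s × 5942 s = 2416 m.
Hardness H = 1598 MPa = 1.598e+09 Pa.
Pin diameter d = 6.311 mm = 0.006311 m. Contact area A = π·d²/4 = π·(0.006311 m)²/4 = 3.128e-05 m².
Expressed in SI base units: W = 5.671 N, H = 1.598e+09 Pa, K = 4.828e-05.
Archard volume V = K·W·L/H = 4.828e-05 · 5.671 · 2416 / 1.598e+09 = 4.140e-10 m³.
Average depth h = V/A = 4.140e-10 / 3.128e-05 = 1.323e-05 m.

value=1.323e-05 m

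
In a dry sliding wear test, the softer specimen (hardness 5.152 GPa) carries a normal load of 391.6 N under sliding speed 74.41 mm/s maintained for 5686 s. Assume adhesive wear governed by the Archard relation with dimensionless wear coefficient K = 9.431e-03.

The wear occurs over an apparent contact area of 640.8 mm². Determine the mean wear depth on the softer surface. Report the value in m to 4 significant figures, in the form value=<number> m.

value=4.733e-04 m

Intermediates are printed rounded, and every step keeps full precision; rounded once at the end to 4 significant figures.
Convert: Sliding speed v = 74.41 mm/s = 0.07441 m/s. Distance L = v·t = 0.07441 m/s × 5686 s = 423.1 m.
Convert: Hardness H = 5.152 GPa = 5.152e+09 Pa.
Convert: Contact area A = 640.8 mm² = 6.408e-04 m².
As SI base values: W = 391.6 N, H = 5.152e+09 Pa, K = 9.431e-03.
Archard volume V = K·W·L/H = 9.431e-03 · 391.6 · 423.1 / 5.152e+09 = 3.033e-07 m³.
Depth of wear h = V/A = 3.033e-07 / 6.408e-04 = 4.733e-04 m.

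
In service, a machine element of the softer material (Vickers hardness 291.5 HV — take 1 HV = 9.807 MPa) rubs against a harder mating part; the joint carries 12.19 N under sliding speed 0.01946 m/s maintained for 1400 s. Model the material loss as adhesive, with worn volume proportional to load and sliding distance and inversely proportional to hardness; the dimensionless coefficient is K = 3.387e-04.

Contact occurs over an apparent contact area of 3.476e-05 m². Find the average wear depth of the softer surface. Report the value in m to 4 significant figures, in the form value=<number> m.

Quoted intermediates are rounded — all working math carries exact precision — rounded just once to four significant digits.
The distance L = v·t = 0.01946 m/s × 1400 s = 27.24 m.
Hardness H = 291.5 HV × 9.807 MPa/HV = 2859 MPa = 2.859e+09 Pa.
Working in SI base units: W = 12.19 N, H = 2.859e+09 Pa, K = 3.387e-04.
Apply Archard: V = K·W·L/H = 3.387e-04 · 12.19 · 27.24 / 2.859e+09 = 3.935e-11 m³.
Wear depth h = V/A = 3.935e-11 / 3.476e-05 = 1.132e-06 m.

value=1.132e-06 m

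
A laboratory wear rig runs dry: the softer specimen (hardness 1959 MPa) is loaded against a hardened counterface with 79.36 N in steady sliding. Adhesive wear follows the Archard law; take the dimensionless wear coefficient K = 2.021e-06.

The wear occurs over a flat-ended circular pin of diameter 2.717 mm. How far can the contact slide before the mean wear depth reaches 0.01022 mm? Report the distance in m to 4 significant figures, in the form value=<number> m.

Each operation keeps exact precision; shown intermediates are rounded, and one final rounding, at 4 significant digits.
Convert: Hardness H = 1959 MPa = 1.959e+09 Pa.
Convert: Pin diameter d = 2.717 mm = 0.002717 m. Contact area A = π·d²/4 = π·(0.002717 m)²/4 = 5.798e-06 m².
Convert: Depth limit h_lim = 0.01022 mm = 1.022e-05 m.
Expressed in SI base units: W = 79.36 N, H = 1.959e+09 Pa, K = 2.021e-06.
Permissible volume V_lim = h_lim·A = 1.022e-05 · 5.798e-06 = 5.925e-11 m³.
Sliding life L = V_lim·H/(K·W) = 5.925e-11 · 1.959e+09 / (2.021e-06 · 79.36) = 723.7 m.

value=723.7 m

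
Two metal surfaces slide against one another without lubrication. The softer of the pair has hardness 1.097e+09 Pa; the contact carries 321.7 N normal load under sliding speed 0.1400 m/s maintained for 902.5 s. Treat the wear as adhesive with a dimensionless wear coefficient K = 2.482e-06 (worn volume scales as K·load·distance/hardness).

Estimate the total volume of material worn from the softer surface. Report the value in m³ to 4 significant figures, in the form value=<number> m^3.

Intermediate values are printed rounded. Every step carries full precision — one last rounding to 4 significant figures.
Convert: Path length L = v·t = 0.1400 m/s × 902.5 s = 126.4 m.
As SI base values: W = 321.7 N, H = 1.097e+09 Pa, K = 2.482e-06.
Wear volume V = K·W·L/H = 2.482e-06 · 321.7 · 126.4 / 1.097e+09 = 9.196e-11 m³.

value=9.196e-11 m^3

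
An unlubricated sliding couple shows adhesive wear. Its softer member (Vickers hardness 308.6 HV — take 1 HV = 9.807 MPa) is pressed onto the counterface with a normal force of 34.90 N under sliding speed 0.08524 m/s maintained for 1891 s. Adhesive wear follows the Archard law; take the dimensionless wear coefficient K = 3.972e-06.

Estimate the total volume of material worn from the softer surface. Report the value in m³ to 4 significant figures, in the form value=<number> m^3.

Quoted intermediates are rounded, and all arithmetic holds full float precision, and one final rounding, at 4 significant figures.
Distance L = v·t = 0.08524 m/s × 1891 s = 161.2 m.
Hardness H = 308.6 HV × 9.807 MPa/HV = 3026 MPa = 3.026e+09 Pa.
Expressed in SI base units: W = 34.90 N, H = 3.026e+09 Pa, K = 3.972e-06.
Archard volume V = K·W·L/H = 3.972e-06 · 34.90 · 161.2 / 3.026e+09 = 7.383e-12 m³.

value=7.383e-12 m^3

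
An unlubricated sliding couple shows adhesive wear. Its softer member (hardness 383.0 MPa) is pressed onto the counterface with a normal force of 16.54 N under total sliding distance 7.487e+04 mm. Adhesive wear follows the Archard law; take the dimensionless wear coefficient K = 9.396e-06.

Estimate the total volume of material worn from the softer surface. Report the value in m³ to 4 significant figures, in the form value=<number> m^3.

value=3.038e-11 m^3

Intermediate values appear rounded — each operation maintains full float precision, and one last rounding: four significant digits.
Convert: Sliding distance L = 7.487e+04 mm = 74.87 m.
Convert: Hardness H = 383.0 MPa = 3.830e+08 Pa.
In SI base units, W = 16.54 N, H = 3.830e+08 Pa, K = 9.396e-06.
Apply Archard: V = K·W·L/H = 9.396e-06 · 16.54 · 74.87 / 3.830e+08 = 3.038e-11 m³.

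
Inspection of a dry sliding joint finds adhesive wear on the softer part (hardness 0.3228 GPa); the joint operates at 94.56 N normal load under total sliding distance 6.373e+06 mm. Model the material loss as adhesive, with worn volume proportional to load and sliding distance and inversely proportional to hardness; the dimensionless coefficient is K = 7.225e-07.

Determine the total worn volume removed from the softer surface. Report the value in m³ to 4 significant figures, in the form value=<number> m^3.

value=1.349e-09 m^3

Displayed values are rounded, and every step keeps exact precision — a lone final rounding, at four significant figures.
Path length L = 6.373e+06 mm = 6373 m.
Hardness H = 0.3228 GPa = 3.228e+08 Pa.
SI base units throughout: W = 94.56 N, H = 3.228e+08 Pa, K = 7.225e-07.
The Archard volume V = K·W·L/H = 7.225e-07 · 94.56 · 6373 / 3.228e+08 = 1.349e-09 m³.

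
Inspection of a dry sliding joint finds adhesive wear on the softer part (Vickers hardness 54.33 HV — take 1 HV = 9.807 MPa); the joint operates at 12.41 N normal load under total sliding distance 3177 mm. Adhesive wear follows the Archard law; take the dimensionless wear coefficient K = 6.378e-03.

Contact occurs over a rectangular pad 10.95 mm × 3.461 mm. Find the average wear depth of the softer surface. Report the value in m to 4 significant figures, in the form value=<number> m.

Intermediates are shown rounded; every step maintains exact precision — one last rounding, at four significant figures.
Sliding distance L = 3177 mm = 3.177 m.
Hardness H = 54.33 HV × 9.807 MPa/HV = 532.8 MPa = 5.328e+08 Pa.
Pad sides 10.95 mm × 3.461 mm = 0.01095 m × 0.003461 m. Contact area A = 0.01095 m × 0.003461 m = 3.790e-05 m².
In SI base units: W = 12.41 N, H = 5.328e+08 Pa, K = 6.378e-03.
By Archard's law, V = K·W·L/H = 6.378e-03 · 12.41 · 3.177 / 5.328e+08 = 4.720e-10 m³.
Mean wear depth h = V/A = 4.720e-10 / 3.790e-05 = 1.245e-05 m.

value=1.245e-05 m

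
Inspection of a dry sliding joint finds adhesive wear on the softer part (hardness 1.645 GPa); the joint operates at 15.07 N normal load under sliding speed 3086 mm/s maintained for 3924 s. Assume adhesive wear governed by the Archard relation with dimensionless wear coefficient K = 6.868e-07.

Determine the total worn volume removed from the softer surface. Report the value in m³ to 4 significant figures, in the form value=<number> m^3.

value=7.619e-11 m^3

The algebra maintains full precision — intermediate values are printed rounded — a lone final rounding: four significant digits.
Convert: Sliding speed v = 3086 mm/s = 3.086 m/s. Distance covered L = v·t = 3.086 m/s × 3924 s = 1.211e+04 m.
Convert: Hardness H = 1.645 GPa = 1.645e+09 Pa.
As SI base values: W = 15.07 N, H = 1.645e+09 Pa, K = 6.868e-07.
Worn volume V = K·W·L/H = 6.868e-07 · 15.07 · 1.211e+04 / 1.645e+09 = 7.619e-11 m³.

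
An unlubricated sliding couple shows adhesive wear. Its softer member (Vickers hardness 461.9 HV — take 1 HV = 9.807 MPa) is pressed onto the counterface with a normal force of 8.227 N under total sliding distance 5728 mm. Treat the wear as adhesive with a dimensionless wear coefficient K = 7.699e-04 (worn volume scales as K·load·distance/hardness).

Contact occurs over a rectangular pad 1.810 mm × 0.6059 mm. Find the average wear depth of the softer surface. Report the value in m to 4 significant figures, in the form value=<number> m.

The intermediates are shown rounded — all arithmetic maintains exact precision; rounded once at the end, at 4 significant figures.
Distance covered L = 5728 mm = 5.728 m.
Hardness H = 461.9 HV × 9.807 MPa/HV = 4530 MPa = 4.530e+09 Pa.
Pad sides 1.810 mm × 0.6059 mm = 1.810e-03 m × 6.059e-04 m. Contact area A = 1.810e-03 m × 6.059e-04 m = 1.097e-06 m².
As SI base values: W = 8.227 N, H = 4.530e+09 Pa, K = 7.699e-04.
The Archard volume V = K·W·L/H = 7.699e-04 · 8.227 · 5.728 / 4.530e+09 = 8.009e-12 m³.
Depth of wear h = V/A = 8.009e-12 / 1.097e-06 = 7.303e-06 m.

value=7.303e-06 m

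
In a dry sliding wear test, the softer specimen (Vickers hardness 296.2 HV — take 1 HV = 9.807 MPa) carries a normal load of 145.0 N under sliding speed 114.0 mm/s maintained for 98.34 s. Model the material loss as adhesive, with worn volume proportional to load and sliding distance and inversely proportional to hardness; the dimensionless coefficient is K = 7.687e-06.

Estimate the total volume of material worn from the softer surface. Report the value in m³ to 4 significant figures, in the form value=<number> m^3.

value=4.302e-12 m^3

Quoted intermediates are rounded, and every step holds full precision; rounded once at the end to four significant digits.
Sliding speed v = 114.0 mm/s = 0.1140 m/s. Total distance L = v·t = 0.1140 m/s × 98.34 s = 11.21 m.
Hardness H = 296.2 HV × 9.807 MPa/HV = 2905 MPa = 2.905e+09 Pa.
SI base units throughout: W = 145.0 N, H = 2.905e+09 Pa, K = 7.687e-06.
Apply Archard: V = K·W·L/H = 7.687e-06 · 145.0 · 11.21 / 2.905e+09 = 4.302e-12 m³.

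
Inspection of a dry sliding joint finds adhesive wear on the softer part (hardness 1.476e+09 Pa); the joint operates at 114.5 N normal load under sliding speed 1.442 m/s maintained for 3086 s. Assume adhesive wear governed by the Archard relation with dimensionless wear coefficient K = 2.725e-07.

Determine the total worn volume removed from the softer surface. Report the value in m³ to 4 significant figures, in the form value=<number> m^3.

value=9.407e-11 m^3

Intermediates are shown rounded; each operation carries exact precision; one last rounding: 4 significant digits.
Convert: Path length L = v·t = 1.442 m/s × 3086 s = 4450 m.
In SI base units, W = 114.5 N, H = 1.476e+09 Pa, K = 2.725e-07.
Worn volume V = K·W·L/H = 2.725e-07 · 114.5 · 4450 / 1.476e+09 = 9.407e-11 m³.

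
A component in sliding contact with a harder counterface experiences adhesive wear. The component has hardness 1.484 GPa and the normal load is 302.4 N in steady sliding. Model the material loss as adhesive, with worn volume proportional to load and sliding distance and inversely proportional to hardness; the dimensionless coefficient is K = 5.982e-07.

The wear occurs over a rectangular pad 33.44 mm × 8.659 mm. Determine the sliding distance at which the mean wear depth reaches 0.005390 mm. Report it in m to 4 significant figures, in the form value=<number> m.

value=1.280e+04 m

Quoted intermediates are rounded, and each operation keeps exact precision — one last rounding: 4 significant digits.
Convert: Hardness H = 1.484 GPa = 1.484e+09 Pa.
Convert: Pad sides 33.44 mm × 8.659 mm = 0.03344 m × 0.008659 m. Contact area A = 0.03344 m × 0.008659 m = 2.896e-04 m².
Convert: Depth limit h_lim = 0.005390 mm = 5.390e-06 m.
Expressed in SI base units: W = 302.4 N, H = 1.484e+09 Pa, K = 5.982e-07.
Volume at the limit: V_lim = h_lim·A = 5.390e-06 · 2.896e-04 = 1.561e-09 m³.
So the life L = V_lim·H/(K·W) = 1.561e-09 · 1.484e+09 / (5.982e-07 · 302.4) = 1.280e+04 m.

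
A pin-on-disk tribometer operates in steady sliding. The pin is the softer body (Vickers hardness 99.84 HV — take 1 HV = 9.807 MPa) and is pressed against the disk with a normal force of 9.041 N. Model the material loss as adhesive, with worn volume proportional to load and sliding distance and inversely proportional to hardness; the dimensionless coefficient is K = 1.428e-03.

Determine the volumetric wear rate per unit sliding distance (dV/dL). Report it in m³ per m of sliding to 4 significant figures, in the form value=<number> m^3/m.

value=1.319e-11 m^3/m

Intermediate values are printed rounded; the algebra maintains full precision. Rounded just once: four significant figures.
Convert: Hardness H = 99.84 HV × 9.807 MPa/HV = 979.1 MPa = 9.791e+08 Pa.
Collected in SI base units: W = 9.041 N, H = 9.791e+08 Pa, K = 1.428e-03.
Wear rate dV/dL = K·W/H, per unit distance: 1.428e-03 · 9.041 / 9.791e+08 = 1.319e-11 m³/m.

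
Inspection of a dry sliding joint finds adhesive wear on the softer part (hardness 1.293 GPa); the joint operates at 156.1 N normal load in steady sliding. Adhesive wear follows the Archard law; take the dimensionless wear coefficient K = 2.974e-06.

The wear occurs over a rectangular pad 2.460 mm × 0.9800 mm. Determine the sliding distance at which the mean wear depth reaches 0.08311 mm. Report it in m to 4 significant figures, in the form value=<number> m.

value=558.0 m

Each operation holds exact precision. Displayed values are rounded, and rounded once at the end to 4 significant digits.
Convert: Hardness H = 1.293 GPa = 1.293e+09 Pa.
Convert: Pad sides 2.460 mm × 0.9800 mm = 2.460e-03 m × 9.800e-04 m. Contact area A = 2.460e-03 m × 9.800e-04 m = 2.411e-06 m².
Convert: Depth limit h_lim = 0.08311 mm = 8.311e-05 m.
Expressed in SI base units: W = 156.1 N, H = 1.293e+09 Pa, K = 2.974e-06.
Wearable volume V_lim = h_lim·A = 8.311e-05 · 2.411e-06 = 2.004e-10 m³.
Inverting, life L = V_lim·H/(K·W) = 2.004e-10 · 1.293e+09 / (2.974e-06 · 156.1) = 558.0 m.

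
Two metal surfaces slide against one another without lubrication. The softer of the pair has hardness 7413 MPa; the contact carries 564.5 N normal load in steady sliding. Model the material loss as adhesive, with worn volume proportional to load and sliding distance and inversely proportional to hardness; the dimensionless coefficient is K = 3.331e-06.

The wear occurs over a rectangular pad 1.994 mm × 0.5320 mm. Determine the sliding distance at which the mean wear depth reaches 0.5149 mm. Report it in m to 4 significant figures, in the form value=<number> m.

value=2153 m

All working math carries full precision. Intermediate values appear rounded, and one final rounding, at four significant digits.
Convert: Hardness H = 7413 MPa = 7.413e+09 Pa.
Convert: Pad sides 1.994 mm × 0.5320 mm = 1.994e-03 m × 5.320e-04 m. Contact area A = 1.994e-03 m × 5.320e-04 m = 1.061e-06 m².
Convert: Depth limit h_lim = 0.5149 mm = 5.149e-04 m.
As SI base values: W = 564.5 N, H = 7.413e+09 Pa, K = 3.331e-06.
Volume at the limit: V_lim = h_lim·A = 5.149e-04 · 1.061e-06 = 5.462e-10 m³.
Thus life L = V_lim·H/(K·W) = 5.462e-10 · 7.413e+09 / (3.331e-06 · 564.5) = 2153 m.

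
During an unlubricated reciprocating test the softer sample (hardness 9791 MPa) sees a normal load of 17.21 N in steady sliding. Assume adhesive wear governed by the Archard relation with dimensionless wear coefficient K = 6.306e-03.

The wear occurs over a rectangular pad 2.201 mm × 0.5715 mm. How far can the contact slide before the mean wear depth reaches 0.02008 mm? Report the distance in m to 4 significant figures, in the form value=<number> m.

The computation carries full precision — intermediates are shown rounded — one last rounding: four significant digits.
Convert: Hardness H = 9791 MPa = 9.791e+09 Pa.
Convert: Pad sides 2.201 mm × 0.5715 mm = 2.201e-03 m × 5.715e-04 m. Contact area A = 2.201e-03 m × 5.715e-04 m = 1.258e-06 m².
Convert: Depth limit h_lim = 0.02008 mm = 2.008e-05 m.
In SI base units: W = 17.21 N, H = 9.791e+09 Pa, K = 6.306e-03.
At the depth limit, V_lim = h_lim·A = 2.008e-05 · 1.258e-06 = 2.526e-11 m³.
Thus life L = V_lim·H/(K·W) = 2.526e-11 · 9.791e+09 / (6.306e-03 · 17.21) = 2.279 m.

value=2.279 m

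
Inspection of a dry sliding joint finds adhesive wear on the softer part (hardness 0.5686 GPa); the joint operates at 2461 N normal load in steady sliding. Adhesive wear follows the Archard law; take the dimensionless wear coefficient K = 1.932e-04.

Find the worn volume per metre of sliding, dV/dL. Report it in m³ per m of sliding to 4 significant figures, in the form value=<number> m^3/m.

value=8.362e-10 m^3/m

All working math carries full precision — displayed values are rounded; one last rounding: four significant digits.
Convert: Hardness H = 0.5686 GPa = 5.686e+08 Pa.
As SI base values: W = 2461 N, H = 5.686e+08 Pa, K = 1.932e-04.
Rate of wear dV/dL = K·W/H — distance-free: 1.932e-04 · 2461 / 5.686e+08 = 8.362e-10 m³/m.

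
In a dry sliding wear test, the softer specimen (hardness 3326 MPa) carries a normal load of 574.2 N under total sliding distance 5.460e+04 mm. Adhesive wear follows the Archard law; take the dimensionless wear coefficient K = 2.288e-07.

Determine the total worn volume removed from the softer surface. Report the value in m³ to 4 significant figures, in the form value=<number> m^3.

value=2.157e-12 m^3

The intermediates are displayed rounded. All arithmetic carries full precision; a single final rounding to four significant digits.
Sliding distance L = 5.460e+04 mm = 54.60 m.
Hardness H = 3326 MPa = 3.326e+09 Pa.
Expressed in SI base units: W = 574.2 N, H = 3.326e+09 Pa, K = 2.288e-07.
Worn volume V = K·W·L/H = 2.288e-07 · 574.2 · 54.60 / 3.326e+09 = 2.157e-12 m³.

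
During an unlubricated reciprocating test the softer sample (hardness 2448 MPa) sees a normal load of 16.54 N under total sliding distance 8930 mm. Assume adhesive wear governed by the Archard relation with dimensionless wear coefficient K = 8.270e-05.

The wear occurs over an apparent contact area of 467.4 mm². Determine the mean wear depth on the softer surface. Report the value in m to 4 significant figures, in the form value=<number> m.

value=1.068e-08 m

Displayed values are rounded; each operation holds exact precision, and one final rounding, at four significant figures.
Path length L = 8930 mm = 8.930 m.
Hardness H = 2448 MPa = 2.448e+09 Pa.
Contact area A = 467.4 mm² = 4.674e-04 m².
Restated in SI base units: W = 16.54 N, H = 2.448e+09 Pa, K = 8.270e-05.
Worn volume V = K·W·L/H = 8.270e-05 · 16.54 · 8.930 / 2.448e+09 = 4.990e-12 m³.
Mean wear depth h = V/A = 4.990e-12 / 4.674e-04 = 1.068e-08 m.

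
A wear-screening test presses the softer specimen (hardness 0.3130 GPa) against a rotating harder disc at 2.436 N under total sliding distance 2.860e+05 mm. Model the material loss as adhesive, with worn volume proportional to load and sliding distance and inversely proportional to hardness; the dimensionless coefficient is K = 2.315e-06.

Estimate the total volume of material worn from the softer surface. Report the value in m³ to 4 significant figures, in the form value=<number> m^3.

value=5.153e-12 m^3

All arithmetic maintains full float precision, and the intermediates are shown rounded — rounded once at the end, at 4 significant figures.
The distance L = 2.860e+05 mm = 286.0 m.
Hardness H = 0.3130 GPa = 3.130e+08 Pa.
Working in SI base units: W = 2.436 N, H = 3.130e+08 Pa, K = 2.315e-06.
Wear volume V = K·W·L/H = 2.315e-06 · 2.436 · 286.0 / 3.130e+08 = 5.153e-12 m³.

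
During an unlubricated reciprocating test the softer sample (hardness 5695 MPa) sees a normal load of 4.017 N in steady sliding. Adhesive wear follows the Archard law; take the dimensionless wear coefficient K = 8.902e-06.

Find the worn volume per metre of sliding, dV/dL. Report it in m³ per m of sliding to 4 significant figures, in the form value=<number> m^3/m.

value=6.279e-15 m^3/m

The intermediates are printed rounded — the algebra keeps full float precision. Rounded just once, at four significant figures.
Convert: Hardness H = 5695 MPa = 5.695e+09 Pa.
Restated in SI base units: W = 4.017 N, H = 5.695e+09 Pa, K = 8.902e-06.
Volumetric rate dV/dL = K·W/H: 8.902e-06 · 4.017 / 5.695e+09 = 6.279e-15 m³/m.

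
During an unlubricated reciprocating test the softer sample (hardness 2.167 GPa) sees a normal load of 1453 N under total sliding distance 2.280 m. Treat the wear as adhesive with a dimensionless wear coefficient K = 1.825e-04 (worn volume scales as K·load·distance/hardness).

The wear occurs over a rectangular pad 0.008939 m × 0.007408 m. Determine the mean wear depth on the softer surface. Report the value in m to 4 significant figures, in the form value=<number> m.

value=4.213e-06 m

Every step runs at full precision — intermediate values appear rounded. Rounded just once, at four significant digits.
Hardness H = 2.167 GPa = 2.167e+09 Pa.
Contact area A = 0.008939 m × 0.007408 m = 6.622e-05 m².
Collected in SI base units: W = 1453 N, H = 2.167e+09 Pa, K = 1.825e-04.
Archard relation: V = K·W·L/H = 1.825e-04 · 1453 · 2.280 / 2.167e+09 = 2.790e-10 m³.
Wear depth h = V/A = 2.790e-10 / 6.622e-05 = 4.213e-06 m.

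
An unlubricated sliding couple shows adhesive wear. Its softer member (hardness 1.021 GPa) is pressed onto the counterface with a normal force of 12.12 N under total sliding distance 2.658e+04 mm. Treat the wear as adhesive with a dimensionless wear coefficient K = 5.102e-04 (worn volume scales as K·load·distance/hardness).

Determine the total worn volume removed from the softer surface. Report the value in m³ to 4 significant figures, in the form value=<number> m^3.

The intermediates appear rounded — each operation maintains exact precision — one last rounding: 4 significant digits.
Convert: Sliding distance L = 2.658e+04 mm = 26.58 m.
Convert: Hardness H = 1.021 GPa = 1.021e+09 Pa.
In SI base units: W = 12.12 N, H = 1.021e+09 Pa, K = 5.102e-04.
Volume removed: V = K·W·L/H = 5.102e-04 · 12.12 · 26.58 / 1.021e+09 = 1.610e-10 m³.

value=1.610e-10 m^3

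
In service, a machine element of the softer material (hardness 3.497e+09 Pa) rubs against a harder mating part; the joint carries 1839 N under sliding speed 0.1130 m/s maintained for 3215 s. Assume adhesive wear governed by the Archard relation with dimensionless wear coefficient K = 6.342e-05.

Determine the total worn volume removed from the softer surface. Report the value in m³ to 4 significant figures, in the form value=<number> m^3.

All working math keeps full float precision — printed values are rounded. Rounded once at the end: 4 significant figures.
Sliding distance L = v·t = 0.1130 m/s × 3215 s = 363.3 m.
In SI base units: W = 1839 N, H = 3.497e+09 Pa, K = 6.342e-05.
The Archard volume V = K·W·L/H = 6.342e-05 · 1839 · 363.3 / 3.497e+09 = 1.212e-08 m³.

value=1.212e-08 m^3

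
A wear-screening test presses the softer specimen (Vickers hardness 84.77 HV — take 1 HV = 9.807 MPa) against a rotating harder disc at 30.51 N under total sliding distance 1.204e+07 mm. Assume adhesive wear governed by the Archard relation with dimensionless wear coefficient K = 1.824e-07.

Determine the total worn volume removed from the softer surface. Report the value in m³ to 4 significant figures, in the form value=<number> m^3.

The computation maintains exact precision; the intermediates are shown rounded, and rounded just once, at four significant figures.
Convert: Total distance L = 1.204e+07 mm = 1.204e+04 m.
Convert: Hardness H = 84.77 HV × 9.807 MPa/HV = 831.3 MPa = 8.313e+08 Pa.
Expressed in SI base units: W = 30.51 N, H = 8.313e+08 Pa, K = 1.824e-07.
Wear volume V = K·W·L/H = 1.824e-07 · 30.51 · 1.204e+04 / 8.313e+08 = 8.060e-11 m³.

value=8.060e-11 m^3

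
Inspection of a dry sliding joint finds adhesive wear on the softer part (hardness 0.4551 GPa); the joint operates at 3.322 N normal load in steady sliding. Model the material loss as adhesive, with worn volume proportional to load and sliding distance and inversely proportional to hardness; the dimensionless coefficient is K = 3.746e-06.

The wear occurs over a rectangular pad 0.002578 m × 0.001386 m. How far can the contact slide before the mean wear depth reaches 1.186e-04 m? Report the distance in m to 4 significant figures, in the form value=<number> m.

value=1.550e+04 m

The intermediates appear rounded — the algebra holds exact precision; rounded once at the end: 4 significant digits.
Hardness H = 0.4551 GPa = 4.551e+08 Pa.
Contact area A = 0.002578 m × 0.001386 m = 3.573e-06 m².
In SI base units: W = 3.322 N, H = 4.551e+08 Pa, K = 3.746e-06.
Allowed volume V_lim = h_lim·A = 1.186e-04 · 3.573e-06 = 4.238e-10 m³.
Inverting, life L = V_lim·H/(K·W) = 4.238e-10 · 4.551e+08 / (3.746e-06 · 3.322) = 1.550e+04 m.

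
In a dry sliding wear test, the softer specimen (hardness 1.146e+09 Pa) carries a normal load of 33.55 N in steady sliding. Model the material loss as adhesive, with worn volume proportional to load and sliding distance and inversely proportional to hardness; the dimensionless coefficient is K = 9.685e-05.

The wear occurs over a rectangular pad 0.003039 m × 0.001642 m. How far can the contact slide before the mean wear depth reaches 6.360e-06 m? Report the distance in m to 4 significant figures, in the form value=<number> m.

value=11.19 m

Intermediates are printed rounded; the algebra carries full precision. Rounded just once to four significant digits.
Convert: Contact area A = 0.003039 m × 0.001642 m = 4.990e-06 m².
As SI base values: W = 33.55 N, H = 1.146e+09 Pa, K = 9.685e-05.
At the depth limit, V_lim = h_lim·A = 6.360e-06 · 4.990e-06 = 3.174e-11 m³.
So the life L = V_lim·H/(K·W) = 3.174e-11 · 1.146e+09 / (9.685e-05 · 33.55) = 11.19 m.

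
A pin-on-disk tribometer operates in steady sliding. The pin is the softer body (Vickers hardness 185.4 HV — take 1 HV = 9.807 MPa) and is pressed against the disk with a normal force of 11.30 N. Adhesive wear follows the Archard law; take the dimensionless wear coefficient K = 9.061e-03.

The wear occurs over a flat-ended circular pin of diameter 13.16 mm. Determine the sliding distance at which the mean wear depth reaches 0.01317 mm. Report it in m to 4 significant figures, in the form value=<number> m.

value=31.81 m

All arithmetic carries full precision; intermediate values are printed rounded. Rounded just once: 4 significant figures.
Convert: Hardness H = 185.4 HV × 9.807 MPa/HV = 1818 MPa = 1.818e+09 Pa.
Convert: Pin diameter d = 13.16 mm = 0.01316 m. Contact area A = π·d²/4 = π·(0.01316 m)²/4 = 1.360e-04 m².
Convert: Depth limit h_lim = 0.01317 mm = 1.317e-05 m.
Collected in SI base units: W = 11.30 N, H = 1.818e+09 Pa, K = 9.061e-03.
At the depth limit, V_lim = h_lim·A = 1.317e-05 · 1.360e-04 = 1.791e-09 m³.
Sliding life L = V_lim·H/(K·W) = 1.791e-09 · 1.818e+09 / (9.061e-03 · 11.30) = 31.81 m.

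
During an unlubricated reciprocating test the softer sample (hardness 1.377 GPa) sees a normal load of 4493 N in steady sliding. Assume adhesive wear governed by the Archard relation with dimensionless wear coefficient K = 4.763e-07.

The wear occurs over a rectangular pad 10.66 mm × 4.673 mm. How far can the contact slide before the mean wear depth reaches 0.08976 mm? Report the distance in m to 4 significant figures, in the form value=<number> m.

Displayed values are rounded — each operation maintains full float precision; a lone final rounding to four significant figures.
Hardness H = 1.377 GPa = 1.377e+09 Pa.
Pad sides 10.66 mm × 4.673 mm = 0.01066 m × 0.004673 m. Contact area A = 0.01066 m × 0.004673 m = 4.981e-05 m².
Depth limit h_lim = 0.08976 mm = 8.976e-05 m.
SI base units throughout: W = 4493 N, H = 1.377e+09 Pa, K = 4.763e-07.
Allowed volume V_lim = h_lim·A = 8.976e-05 · 4.981e-05 = 4.471e-09 m³.
Inverting, life L = V_lim·H/(K·W) = 4.471e-09 · 1.377e+09 / (4.763e-07 · 4493) = 2877 m.

value=2877 m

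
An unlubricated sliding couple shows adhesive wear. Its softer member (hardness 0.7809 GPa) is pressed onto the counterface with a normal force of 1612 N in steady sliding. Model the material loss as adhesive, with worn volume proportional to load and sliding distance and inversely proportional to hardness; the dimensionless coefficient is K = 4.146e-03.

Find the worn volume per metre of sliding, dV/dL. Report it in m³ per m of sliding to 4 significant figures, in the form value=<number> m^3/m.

Each operation holds full float precision — intermediate values are printed rounded; a single final rounding to four significant figures.
Convert: Hardness H = 0.7809 GPa = 7.809e+08 Pa.
As SI base values: W = 1612 N, H = 7.809e+08 Pa, K = 4.146e-03.
Sliding wear rate dV/dL = K·W/H (independent of L): 4.146e-03 · 1612 / 7.809e+08 = 8.559e-09 m³/m.

value=8.559e-09 m^3/m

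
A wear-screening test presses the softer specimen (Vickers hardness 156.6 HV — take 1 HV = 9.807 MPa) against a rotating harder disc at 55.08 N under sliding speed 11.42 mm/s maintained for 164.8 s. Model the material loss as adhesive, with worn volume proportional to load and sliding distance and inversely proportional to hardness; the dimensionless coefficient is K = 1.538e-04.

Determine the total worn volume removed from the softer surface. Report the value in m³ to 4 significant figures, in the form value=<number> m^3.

The algebra keeps full precision; intermediates appear rounded. Rounded just once to 4 significant digits.
Sliding speed v = 11.42 mm/s = 0.01142 m/s. Distance covered L = v·t = 0.01142 m/s × 164.8 s = 1.882 m.
Hardness H = 156.6 HV × 9.807 MPa/HV = 1536 MPa = 1.536e+09 Pa.
Restated in SI base units: W = 55.08 N, H = 1.536e+09 Pa, K = 1.538e-04.
Worn volume V = K·W·L/H = 1.538e-04 · 55.08 · 1.882 / 1.536e+09 = 1.038e-11 m³.

value=1.038e-11 m^3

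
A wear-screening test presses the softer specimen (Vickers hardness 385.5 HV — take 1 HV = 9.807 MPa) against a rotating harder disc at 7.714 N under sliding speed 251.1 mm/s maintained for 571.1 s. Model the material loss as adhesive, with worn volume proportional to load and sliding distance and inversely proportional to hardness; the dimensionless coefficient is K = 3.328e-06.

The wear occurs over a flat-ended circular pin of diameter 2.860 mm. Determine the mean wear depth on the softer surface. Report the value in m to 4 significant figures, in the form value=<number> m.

The computation maintains exact precision, and the intermediates are displayed rounded — one last rounding, at four significant figures.
Sliding speed v = 251.1 mm/s = 0.2511 m/s. Path length L = v·t = 0.2511 m/s × 571.1 s = 143.4 m.
Hardness H = 385.5 HV × 9.807 MPa/HV = 3781 MPa = 3.781e+09 Pa.
Pin diameter d = 2.860 mm = 0.002860 m. Contact area A = π·d²/4 = π·(0.002860 m)²/4 = 6.424e-06 m².
In SI base units, W = 7.714 N, H = 3.781e+09 Pa, K = 3.328e-06.
The Archard volume V = K·W·L/H = 3.328e-06 · 7.714 · 143.4 / 3.781e+09 = 9.738e-13 m³.
Mean wear depth h = V/A = 9.738e-13 / 6.424e-06 = 1.516e-07 m.

value=1.516e-07 m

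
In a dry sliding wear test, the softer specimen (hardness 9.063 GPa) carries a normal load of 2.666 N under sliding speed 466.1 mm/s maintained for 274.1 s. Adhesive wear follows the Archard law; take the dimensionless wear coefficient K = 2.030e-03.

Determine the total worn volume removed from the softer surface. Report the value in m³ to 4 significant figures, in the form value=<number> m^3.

value=7.629e-11 m^3

Intermediates are displayed rounded, and all arithmetic keeps full precision, and a lone final rounding: 4 significant figures.
Sliding speed v = 466.1 mm/s = 0.4661 m/s. Sliding distance L = v·t = 0.4661 m/s × 274.1 s = 127.8 m.
Hardness H = 9.063 GPa = 9.063e+09 Pa.
Restated in SI base units: W = 2.666 N, H = 9.063e+09 Pa, K = 2.030e-03.
Apply Archard: V = K·W·L/H = 2.030e-03 · 2.666 · 127.8 / 9.063e+09 = 7.629e-11 m³.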